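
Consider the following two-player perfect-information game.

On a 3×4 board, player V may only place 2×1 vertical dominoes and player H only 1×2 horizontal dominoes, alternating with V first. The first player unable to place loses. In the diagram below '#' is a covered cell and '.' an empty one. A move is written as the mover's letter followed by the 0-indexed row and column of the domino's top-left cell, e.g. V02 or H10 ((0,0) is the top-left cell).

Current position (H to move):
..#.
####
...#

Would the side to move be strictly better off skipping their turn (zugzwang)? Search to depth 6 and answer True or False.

zugzwang(..#./####/...#, H) = False

ply 1, H at ..#./####/...# | H00=+1→###./####/...#*; H20=+1→..#./####/##.#; H21=+1→..#./####/.###
ply 2: ###./####/...# is terminal -1 (V); from ..#./####/...# depth 6
if H skipped the turn, V would face:
~ ply 1: ..#./####/...# is terminal -1 (V); from ..#./####/...# depth 6
compare (H): move=+1 vs pass=+1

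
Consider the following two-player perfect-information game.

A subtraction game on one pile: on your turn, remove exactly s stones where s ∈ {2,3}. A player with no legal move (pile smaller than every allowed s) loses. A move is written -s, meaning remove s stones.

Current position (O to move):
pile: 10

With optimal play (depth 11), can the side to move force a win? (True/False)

ply 1, O at 10 | -2=-1→8*; -3=-1→7
ply 2, X at 8 | -2=+1→6*; -3=+1→5
ply 3, O at 6 | -2=-1→4*; -3=-1→3
ply 4, X at 4 | -2=-1→2; -3=+1→1*
ply 5: 1 is terminal -1 (O); from 10 depth 11

O winning at [10]: False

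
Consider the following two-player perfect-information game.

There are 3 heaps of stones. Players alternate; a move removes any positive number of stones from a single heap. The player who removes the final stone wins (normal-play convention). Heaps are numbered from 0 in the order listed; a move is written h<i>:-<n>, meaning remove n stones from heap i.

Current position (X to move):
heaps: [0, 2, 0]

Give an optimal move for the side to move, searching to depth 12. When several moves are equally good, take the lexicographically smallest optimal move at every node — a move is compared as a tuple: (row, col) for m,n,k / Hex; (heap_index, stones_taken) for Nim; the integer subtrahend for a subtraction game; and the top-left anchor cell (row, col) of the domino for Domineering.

ply 1, X at (0,2,0) | h1:-1=-1→(0,1,0); h1:-2=+1→(0,0,0)*
ply 2: (0,0,0) is terminal -1 (O); from (0,2,0) depth 12

X's best at [(0,2,0)]: h1:-2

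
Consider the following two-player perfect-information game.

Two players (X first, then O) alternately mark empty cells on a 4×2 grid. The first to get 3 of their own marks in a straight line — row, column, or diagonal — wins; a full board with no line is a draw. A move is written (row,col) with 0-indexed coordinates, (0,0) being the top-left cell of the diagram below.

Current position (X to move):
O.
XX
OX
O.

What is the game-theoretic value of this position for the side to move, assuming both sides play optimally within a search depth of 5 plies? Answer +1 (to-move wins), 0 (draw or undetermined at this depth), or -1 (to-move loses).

value(O./XX/OX/O., X) = +1

ply 1, X at O./XX/OX/O. | (0,1)=+1→OX/XX/OX/O.*; (3,1)=+1→O./XX/OX/OX
ply 2: OX/XX/OX/O. is terminal -1 (O); from O./XX/OX/O. depth 5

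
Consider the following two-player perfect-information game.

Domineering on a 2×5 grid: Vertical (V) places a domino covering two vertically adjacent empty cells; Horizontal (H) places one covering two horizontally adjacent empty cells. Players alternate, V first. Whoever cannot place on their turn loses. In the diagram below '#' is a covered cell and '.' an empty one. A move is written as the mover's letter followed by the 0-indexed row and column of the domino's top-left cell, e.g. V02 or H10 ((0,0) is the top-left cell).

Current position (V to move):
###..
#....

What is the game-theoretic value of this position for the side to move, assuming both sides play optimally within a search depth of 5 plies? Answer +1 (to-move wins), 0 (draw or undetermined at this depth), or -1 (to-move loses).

ply 1, V at ###../#.... | V03=+1→####./#..#.*; V04=-1→###.#/#...#
ply 2, H at ####./#..#. | H11=-1→####./####.*
ply 3, V at ####./####. | V04=+1→#####/#####*
ply 4: #####/##### is terminal -1 (H); from ###../#.... depth 5

value(###../#...., V) = +1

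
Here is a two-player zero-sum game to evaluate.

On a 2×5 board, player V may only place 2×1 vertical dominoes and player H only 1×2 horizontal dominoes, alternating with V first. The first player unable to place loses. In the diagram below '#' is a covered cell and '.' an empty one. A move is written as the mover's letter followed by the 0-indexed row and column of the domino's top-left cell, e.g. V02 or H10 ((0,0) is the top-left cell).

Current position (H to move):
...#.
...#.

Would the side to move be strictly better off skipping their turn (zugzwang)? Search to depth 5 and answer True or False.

zugzwang(...#./...#., H) = False

p1 H@[...#./...#.]: H00[##.#./...#.]-1* H01[.###./...#.]-1 H10[...#./##.#.]-1 H11[...#./.###.]-1
p2 V@[##.#./...#.]: V02[####./..##.]+1* V04[##.##/...##]-1
p3 H@[####./..##.]: H10[####./####.]-1*
p4 V@[####./####.]: V04[#####/#####]+1*
p5 H@[#####/#####] terminal -1; root [...#./...#.] d5
if H skipped the turn, V would face:
~ p1 V@[...#./...#.]: V00[#..#./#..#.]-1 V01[.#.#./.#.#.]+1* V02[..##./..##.]-1 V04[...##/...##]-1
~ p2 H@[.#.#./.#.#.] terminal -1; root [...#./...#.] d5
compare (H): move=-1 vs pass=-1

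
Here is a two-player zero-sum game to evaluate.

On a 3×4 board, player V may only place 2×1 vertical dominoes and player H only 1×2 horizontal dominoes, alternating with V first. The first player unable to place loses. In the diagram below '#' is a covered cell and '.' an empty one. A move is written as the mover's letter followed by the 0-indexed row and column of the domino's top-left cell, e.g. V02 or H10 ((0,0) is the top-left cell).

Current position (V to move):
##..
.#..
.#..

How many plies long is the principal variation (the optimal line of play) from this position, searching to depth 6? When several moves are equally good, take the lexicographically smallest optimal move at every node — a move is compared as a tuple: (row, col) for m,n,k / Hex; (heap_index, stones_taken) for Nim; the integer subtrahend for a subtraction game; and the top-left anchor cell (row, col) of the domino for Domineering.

PV length from [##../.#../.#..]: 3 plies

p1 V@[##../.#../.#..]: V02[###./.##./.#..]+1* V03[##.#/.#.#/.#..]+1 V10[##../##../##..]-1 V12[##../.##./.##.]+1 V13[##../.#.#/.#.#]+1
p2 H@[###./.##./.#..]: H22[###./.##./.###]-1*
p3 V@[###./.##./.###]: V03[####/.###/.###]+1* V10[###./###./####]+1
p4 H@[####/.###/.###] terminal -1; root [##../.#../.#..] d6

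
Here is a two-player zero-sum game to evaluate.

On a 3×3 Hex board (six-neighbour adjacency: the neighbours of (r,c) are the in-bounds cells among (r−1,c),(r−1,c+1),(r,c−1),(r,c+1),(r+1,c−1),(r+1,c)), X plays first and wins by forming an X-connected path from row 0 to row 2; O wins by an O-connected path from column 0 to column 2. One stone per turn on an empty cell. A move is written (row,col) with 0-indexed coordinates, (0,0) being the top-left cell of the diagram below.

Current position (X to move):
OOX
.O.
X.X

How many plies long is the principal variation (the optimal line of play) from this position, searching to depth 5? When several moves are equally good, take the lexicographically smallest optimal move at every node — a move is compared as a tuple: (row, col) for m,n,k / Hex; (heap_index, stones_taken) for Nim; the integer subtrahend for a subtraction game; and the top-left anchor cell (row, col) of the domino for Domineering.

p1 X@[OOX/.O./X.X]: (1,0)[OOX/XO./X.X]-1 (1,2)[OOX/.OX/X.X]+1* (2,1)[OOX/.O./XXX]-1
p2 O@[OOX/.OX/X.X] terminal -1; root [OOX/.O./X.X] d5

PV length from [OOX/.O./X.X]: 1 ply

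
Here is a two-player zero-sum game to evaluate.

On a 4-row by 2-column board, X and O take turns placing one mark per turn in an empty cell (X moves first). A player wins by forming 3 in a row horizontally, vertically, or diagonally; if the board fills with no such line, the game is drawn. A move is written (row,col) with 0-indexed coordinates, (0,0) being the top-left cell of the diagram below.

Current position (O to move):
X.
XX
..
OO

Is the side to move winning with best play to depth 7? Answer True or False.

[X./XX/../OO] O move#1: (0,1):-1/XO/XX/../OO, (2,0):+0/X./XX/O./OO*, (2,1):-1/X./XX/.O/OO
[X./XX/O./OO] X move#2: (0,1):+0/XX/XX/O./OO*, (2,1):+0/X./XX/OX/OO
[XX/XX/O./OO] O move#3: (2,1):+0/XX/XX/OO/OO*
[XX/XX/OO/OO] end (terminal +0, X#4); searched X./XX/../OO to 7

O winning at [X./XX/../OO]: False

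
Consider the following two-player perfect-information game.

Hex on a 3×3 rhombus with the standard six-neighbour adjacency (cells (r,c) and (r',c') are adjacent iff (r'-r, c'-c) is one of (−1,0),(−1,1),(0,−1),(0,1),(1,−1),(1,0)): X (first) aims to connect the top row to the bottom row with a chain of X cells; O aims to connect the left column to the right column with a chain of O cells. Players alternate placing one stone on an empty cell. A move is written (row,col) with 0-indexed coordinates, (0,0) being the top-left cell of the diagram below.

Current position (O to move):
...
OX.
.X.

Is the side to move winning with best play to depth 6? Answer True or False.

O winning at [.../OX./.X.]: False

ply 1, O at .../OX./.X. | (0,0)=-1→O../OX./.X.*; (0,1)=-1→.O./OX./.X.; (0,2)=-1→..O/OX./.X.; (1,2)=-1→.../OXO/.X.; (2,0)=-1→.../OX./OX.; (2,2)=-1→.../OX./.XO
ply 2, X at O../OX./.X. | (0,1)=+1→OX./OX./.X.*; (0,2)=+1→O.X/OX./.X.; (1,2)=+1→O../OXX/.X.; (2,0)=+1→O../OX./XX.; (2,2)=+1→O../OX./.XX
ply 3: OX./OX./.X. is terminal -1 (O); from .../OX./.X. depth 6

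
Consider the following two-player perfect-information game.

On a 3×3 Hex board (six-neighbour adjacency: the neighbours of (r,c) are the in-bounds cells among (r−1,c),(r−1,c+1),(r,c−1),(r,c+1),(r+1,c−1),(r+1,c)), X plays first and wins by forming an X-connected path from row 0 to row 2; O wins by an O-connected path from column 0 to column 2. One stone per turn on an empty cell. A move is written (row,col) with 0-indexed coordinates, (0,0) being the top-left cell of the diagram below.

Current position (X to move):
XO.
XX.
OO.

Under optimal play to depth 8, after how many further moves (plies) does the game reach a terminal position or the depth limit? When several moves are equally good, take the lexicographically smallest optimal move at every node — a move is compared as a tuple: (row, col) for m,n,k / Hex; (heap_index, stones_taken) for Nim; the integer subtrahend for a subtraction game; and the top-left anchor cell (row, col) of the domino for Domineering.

PV length from [XO./XX./OO.]: 2 plies

[XO./XX./OO.] X move#1: (0,2):-1/XOX/XX./OO.*, (1,2):-1/XO./XXX/OO., (2,2):-1/XO./XX./OOX
[XOX/XX./OO.] O move#2: (1,2):+1/XOX/XXO/OO.*, (2,2):+1/XOX/XX./OOO
[XOX/XXO/OO.] end (terminal -1, X#3); searched XO./XX./OO. to 8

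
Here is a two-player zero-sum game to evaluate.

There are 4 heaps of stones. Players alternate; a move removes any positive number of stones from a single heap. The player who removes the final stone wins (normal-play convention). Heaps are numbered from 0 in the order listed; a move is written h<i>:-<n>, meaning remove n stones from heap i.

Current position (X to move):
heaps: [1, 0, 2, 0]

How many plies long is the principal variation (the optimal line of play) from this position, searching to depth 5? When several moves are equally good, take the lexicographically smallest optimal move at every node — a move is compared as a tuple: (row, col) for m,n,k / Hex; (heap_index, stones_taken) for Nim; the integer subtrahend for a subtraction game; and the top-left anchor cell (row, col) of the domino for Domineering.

PV length from [(1,0,2,0)]: 3 plies

ply 1, X at (1,0,2,0) | h0:-1=-1→(0,0,2,0); h2:-1=+1→(1,0,1,0)*; h2:-2=-1→(1,0,0,0)
ply 2, O at (1,0,1,0) | h0:-1=-1→(0,0,1,0)*; h2:-1=-1→(1,0,0,0)
ply 3, X at (0,0,1,0) | h2:-1=+1→(0,0,0,0)*
ply 4: (0,0,0,0) is terminal -1 (O); from (1,0,2,0) depth 5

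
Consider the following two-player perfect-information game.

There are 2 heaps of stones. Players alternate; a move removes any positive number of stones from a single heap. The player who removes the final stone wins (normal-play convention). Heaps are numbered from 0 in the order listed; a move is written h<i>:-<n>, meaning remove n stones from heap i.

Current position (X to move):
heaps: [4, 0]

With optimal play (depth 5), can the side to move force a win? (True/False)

ply 1, X at (4,0) | h0:-1=-1→(3,0); h0:-2=-1→(2,0); h0:-3=-1→(1,0); h0:-4=+1→(0,0)*
ply 2: (0,0) is terminal -1 (O); from (4,0) depth 5

X winning at [(4,0)]: True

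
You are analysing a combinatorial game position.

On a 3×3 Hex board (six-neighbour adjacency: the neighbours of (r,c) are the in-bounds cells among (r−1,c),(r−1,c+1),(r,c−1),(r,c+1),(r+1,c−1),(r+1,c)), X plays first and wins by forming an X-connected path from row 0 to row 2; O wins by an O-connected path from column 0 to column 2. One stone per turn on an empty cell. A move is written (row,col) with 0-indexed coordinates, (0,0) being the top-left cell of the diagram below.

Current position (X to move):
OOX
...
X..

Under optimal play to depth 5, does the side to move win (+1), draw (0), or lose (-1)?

[OOX/.../X..] X move#1: (1,0):+1/OOX/X../X..*, (1,1):+1/OOX/.X./X.., (1,2):+1/OOX/..X/X.., (2,1):+1/OOX/.../XX., (2,2):+1/OOX/.../X.X
[OOX/X../X..] O move#2: (1,1):-1/OOX/XO./X..*, (1,2):-1/OOX/X.O/X.., (2,1):-1/OOX/X../XO., (2,2):-1/OOX/X../X.O
[OOX/XO./X..] X move#3: (1,2):+1/OOX/XOX/X..*, (2,1):-1/OOX/XO./XX., (2,2):-1/OOX/XO./X.X
[OOX/XOX/X..] O move#4: (2,1):-1/OOX/XOX/XO.*, (2,2):-1/OOX/XOX/X.O
[OOX/XOX/XO.] X move#5: (2,2):+1/OOX/XOX/XOX*
[OOX/XOX/XOX] end (terminal -1, O#6); searched OOX/.../X.. to 5

value(OOX/.../X.., X) = +1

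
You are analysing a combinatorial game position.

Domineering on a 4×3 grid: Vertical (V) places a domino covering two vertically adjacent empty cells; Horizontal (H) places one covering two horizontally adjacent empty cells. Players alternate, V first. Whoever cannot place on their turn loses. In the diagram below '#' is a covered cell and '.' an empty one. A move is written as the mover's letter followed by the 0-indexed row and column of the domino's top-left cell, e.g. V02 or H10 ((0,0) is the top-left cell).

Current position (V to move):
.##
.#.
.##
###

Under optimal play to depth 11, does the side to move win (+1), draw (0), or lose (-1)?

value(.##/.#./.##/###, V) = +1

p1 V@[.##/.#./.##/###]: V00[###/##./.##/###]+1* V10[.##/##./###/###]+1
p2 H@[###/##./.##/###] terminal -1; root [.##/.#./.##/###] d11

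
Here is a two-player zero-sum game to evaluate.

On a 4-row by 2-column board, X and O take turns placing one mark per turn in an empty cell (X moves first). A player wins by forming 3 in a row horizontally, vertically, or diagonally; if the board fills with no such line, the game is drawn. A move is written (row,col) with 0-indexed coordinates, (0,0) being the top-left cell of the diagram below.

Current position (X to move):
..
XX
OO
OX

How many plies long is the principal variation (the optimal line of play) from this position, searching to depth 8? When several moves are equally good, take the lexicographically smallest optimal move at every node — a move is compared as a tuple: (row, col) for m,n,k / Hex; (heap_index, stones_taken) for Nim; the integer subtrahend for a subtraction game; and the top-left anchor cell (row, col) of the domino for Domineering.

[../XX/OO/OX] X move#1: (0,0):+0/X./XX/OO/OX*, (0,1):+0/.X/XX/OO/OX
[X./XX/OO/OX] O move#2: (0,1):+0/XO/XX/OO/OX*
[XO/XX/OO/OX] end (terminal +0, X#3); searched ../XX/OO/OX to 8

PV length from [../XX/OO/OX]: 2 plies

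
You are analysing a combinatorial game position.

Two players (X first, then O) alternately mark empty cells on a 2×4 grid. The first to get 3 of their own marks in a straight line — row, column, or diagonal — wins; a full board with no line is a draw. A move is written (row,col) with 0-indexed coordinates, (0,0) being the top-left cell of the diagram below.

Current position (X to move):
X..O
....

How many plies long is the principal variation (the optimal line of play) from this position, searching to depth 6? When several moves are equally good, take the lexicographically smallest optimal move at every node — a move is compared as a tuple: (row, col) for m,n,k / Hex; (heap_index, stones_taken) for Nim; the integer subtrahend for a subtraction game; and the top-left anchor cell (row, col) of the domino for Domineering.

PV length from [X..O/....]: 6 plies

p1 X@[X..O/....]: (0,1)[XX.O/....]+0* (0,2)[X.XO/....]+0 (1,0)[X..O/X...]+0 (1,1)[X..O/.X..]+0 (1,2)[X..O/..X.]+0 (1,3)[X..O/...X]+0
p2 O@[XX.O/....]: (0,2)[XXOO/....]+0* (1,0)[XX.O/O...]-1 (1,1)[XX.O/.O..]-1 (1,2)[XX.O/..O.]-1 (1,3)[XX.O/...O]-1
p3 X@[XXOO/....]: (1,0)[XXOO/X...]+0* (1,1)[XXOO/.X..]+0 (1,2)[XXOO/..X.]+0 (1,3)[XXOO/...X]+0
p4 O@[XXOO/X...]: (1,1)[XXOO/XO..]+0* (1,2)[XXOO/X.O.]+0 (1,3)[XXOO/X..O]+0
p5 X@[XXOO/XO..]: (1,2)[XXOO/XOX.]+0* (1,3)[XXOO/XO.X]+0
p6 O@[XXOO/XOX.]: (1,3)[XXOO/XOXO]+0*
p7 X@[XXOO/XOXO] terminal +0; root [X..O/....] d6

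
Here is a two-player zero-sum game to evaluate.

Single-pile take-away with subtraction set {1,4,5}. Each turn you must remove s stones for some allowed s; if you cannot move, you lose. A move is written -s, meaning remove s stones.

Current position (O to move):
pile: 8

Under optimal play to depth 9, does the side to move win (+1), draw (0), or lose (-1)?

value(8, O) = -1

ply 1, O at 8 | -1=-1→7*; -4=-1→4; -5=-1→3
ply 2, X at 7 | -1=-1→6; -4=-1→3; -5=+1→2*
ply 3, O at 2 | -1=-1→1*
ply 4, X at 1 | -1=+1→0*
ply 5: 0 is terminal -1 (O); from 8 depth 9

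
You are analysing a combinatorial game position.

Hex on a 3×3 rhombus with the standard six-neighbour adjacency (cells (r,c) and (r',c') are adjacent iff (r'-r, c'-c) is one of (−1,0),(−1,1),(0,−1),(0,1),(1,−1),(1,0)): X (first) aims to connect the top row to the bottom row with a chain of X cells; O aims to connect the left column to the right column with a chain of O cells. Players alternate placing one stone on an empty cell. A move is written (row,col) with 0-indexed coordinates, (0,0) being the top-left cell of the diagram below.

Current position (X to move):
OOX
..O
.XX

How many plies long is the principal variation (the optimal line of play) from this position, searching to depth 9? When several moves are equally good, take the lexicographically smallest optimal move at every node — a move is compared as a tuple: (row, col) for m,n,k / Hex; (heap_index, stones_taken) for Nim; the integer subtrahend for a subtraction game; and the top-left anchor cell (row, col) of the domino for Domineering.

[OOX/..O/.XX] X move#1: (1,0):-1/OOX/X.O/.XX, (1,1):+1/OOX/.XO/.XX*, (2,0):-1/OOX/..O/XXX
[OOX/.XO/.XX] end (terminal -1, O#2); searched OOX/..O/.XX to 9

PV length from [OOX/..O/.XX]: 1 ply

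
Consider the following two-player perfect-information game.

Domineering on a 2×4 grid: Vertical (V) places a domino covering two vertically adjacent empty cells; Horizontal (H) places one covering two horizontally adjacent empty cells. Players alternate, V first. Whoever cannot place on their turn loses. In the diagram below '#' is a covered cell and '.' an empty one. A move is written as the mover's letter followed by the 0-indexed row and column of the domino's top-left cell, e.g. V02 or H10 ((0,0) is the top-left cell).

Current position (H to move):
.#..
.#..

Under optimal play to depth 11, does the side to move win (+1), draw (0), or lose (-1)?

value(.#../.#.., H) = +1

p1 H@[.#../.#..]: H02[.###/.#..]+1* H12[.#../.###]+1
p2 V@[.###/.#..]: V00[####/##..]-1*
p3 H@[####/##..]: H12[####/####]+1*
p4 V@[####/####] terminal -1; root [.#../.#..] d11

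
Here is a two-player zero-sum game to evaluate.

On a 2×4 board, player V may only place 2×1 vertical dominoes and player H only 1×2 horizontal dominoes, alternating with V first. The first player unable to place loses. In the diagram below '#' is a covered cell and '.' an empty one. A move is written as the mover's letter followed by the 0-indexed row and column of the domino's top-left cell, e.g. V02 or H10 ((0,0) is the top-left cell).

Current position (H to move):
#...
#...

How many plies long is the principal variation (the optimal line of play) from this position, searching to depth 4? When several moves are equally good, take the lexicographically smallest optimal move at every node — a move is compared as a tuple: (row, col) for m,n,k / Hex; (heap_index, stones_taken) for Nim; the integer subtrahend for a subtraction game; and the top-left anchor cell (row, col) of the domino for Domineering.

p1 H@[#.../#...]: H01[###./#...]+1* H02[#.##/#...]+1 H11[#.../###.]+1 H12[#.../#.##]+1
p2 V@[###./#...]: V03[####/#..#]-1*
p3 H@[####/#..#]: H11[####/####]+1*
p4 V@[####/####] terminal -1; root [#.../#...] d4

PV length from [#.../#...]: 3 plies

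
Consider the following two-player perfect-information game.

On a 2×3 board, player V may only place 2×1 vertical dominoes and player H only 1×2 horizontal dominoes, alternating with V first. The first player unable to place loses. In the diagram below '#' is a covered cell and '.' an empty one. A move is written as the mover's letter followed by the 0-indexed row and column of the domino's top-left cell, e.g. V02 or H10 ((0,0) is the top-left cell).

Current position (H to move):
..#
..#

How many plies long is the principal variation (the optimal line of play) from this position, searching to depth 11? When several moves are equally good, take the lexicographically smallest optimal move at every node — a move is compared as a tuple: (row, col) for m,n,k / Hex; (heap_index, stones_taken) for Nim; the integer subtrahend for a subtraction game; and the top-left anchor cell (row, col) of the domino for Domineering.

[..#/..#] H move#1: H00:+1/###/..#*, H10:+1/..#/###
[###/..#] end (terminal -1, V#2); searched ..#/..# to 11

PV length from [..#/..#]: 1 ply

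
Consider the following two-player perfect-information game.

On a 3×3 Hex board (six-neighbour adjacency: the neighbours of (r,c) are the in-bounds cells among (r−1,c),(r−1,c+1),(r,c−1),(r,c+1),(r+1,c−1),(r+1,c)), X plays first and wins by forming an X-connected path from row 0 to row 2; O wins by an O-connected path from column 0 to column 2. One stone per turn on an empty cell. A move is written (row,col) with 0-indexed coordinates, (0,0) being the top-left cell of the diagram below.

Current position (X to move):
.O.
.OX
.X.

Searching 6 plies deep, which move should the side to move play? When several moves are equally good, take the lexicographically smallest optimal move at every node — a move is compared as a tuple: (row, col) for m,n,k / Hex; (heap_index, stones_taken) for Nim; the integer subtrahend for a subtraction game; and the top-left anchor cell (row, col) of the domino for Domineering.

[.O./.OX/.X.] X move#1: (0,0):-1/XO./.OX/.X., (0,2):+1/.OX/.OX/.X.*, (1,0):-1/.O./XOX/.X., (2,0):-1/.O./.OX/XX., (2,2):-1/.O./.OX/.XX
[.OX/.OX/.X.] end (terminal -1, O#2); searched .O./.OX/.X. to 6

X's best at [.O./.OX/.X.]: (0,2)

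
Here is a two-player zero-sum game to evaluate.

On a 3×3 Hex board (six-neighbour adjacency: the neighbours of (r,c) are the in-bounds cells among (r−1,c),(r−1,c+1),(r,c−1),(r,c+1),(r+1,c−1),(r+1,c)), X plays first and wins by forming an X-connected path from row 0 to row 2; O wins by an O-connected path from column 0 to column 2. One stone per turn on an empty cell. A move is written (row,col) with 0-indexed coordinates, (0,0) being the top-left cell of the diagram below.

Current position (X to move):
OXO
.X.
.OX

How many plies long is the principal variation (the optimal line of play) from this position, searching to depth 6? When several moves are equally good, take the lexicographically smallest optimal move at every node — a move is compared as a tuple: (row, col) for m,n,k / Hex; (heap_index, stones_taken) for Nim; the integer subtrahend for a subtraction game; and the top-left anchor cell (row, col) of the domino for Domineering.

PV length from [OXO/.X./.OX]: 3 plies

[OXO/.X./.OX] X move#1: (1,0):+1/OXO/XX./.OX*, (1,2):+1/OXO/.XX/.OX, (2,0):+1/OXO/.X./XOX
[OXO/XX./.OX] O move#2: (1,2):-1/OXO/XXO/.OX*, (2,0):-1/OXO/XX./OOX
[OXO/XXO/.OX] X move#3: (2,0):+1/OXO/XXO/XOX*
[OXO/XXO/XOX] end (terminal -1, O#4); searched OXO/.X./.OX to 6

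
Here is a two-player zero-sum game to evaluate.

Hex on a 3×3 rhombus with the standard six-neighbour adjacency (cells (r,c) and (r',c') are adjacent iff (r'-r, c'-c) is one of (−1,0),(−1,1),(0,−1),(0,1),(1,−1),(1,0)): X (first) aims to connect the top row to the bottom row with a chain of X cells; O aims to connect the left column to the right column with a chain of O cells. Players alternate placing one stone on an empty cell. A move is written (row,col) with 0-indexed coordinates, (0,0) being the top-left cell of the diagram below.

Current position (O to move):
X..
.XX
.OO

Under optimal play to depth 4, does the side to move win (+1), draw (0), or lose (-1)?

value(X../.XX/.OO, O) = +1

ply 1, O at X../.XX/.OO | (0,1)=-1→XO./.XX/.OO; (0,2)=-1→X.O/.XX/.OO; (1,0)=-1→X../OXX/.OO; (2,0)=+1→X../.XX/OOO*
ply 2: X../.XX/OOO is terminal -1 (X); from X../.XX/.OO depth 4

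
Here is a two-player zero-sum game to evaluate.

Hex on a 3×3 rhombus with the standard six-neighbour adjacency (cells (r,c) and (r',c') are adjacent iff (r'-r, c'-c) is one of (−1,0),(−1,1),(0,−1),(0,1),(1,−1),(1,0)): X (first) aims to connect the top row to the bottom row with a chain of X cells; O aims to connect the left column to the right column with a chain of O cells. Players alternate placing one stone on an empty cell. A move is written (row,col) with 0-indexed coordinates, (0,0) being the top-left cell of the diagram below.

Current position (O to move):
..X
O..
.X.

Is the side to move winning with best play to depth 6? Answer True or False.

O winning at [..X/O../.X.]: False

ply 1, O at ..X/O../.X. | (0,0)=-1→O.X/O../.X.*; (0,1)=-1→.OX/O../.X.; (1,1)=-1→..X/OO./.X.; (1,2)=-1→..X/O.O/.X.; (2,0)=-1→..X/O../OX.; (2,2)=-1→..X/O../.XO
ply 2, X at O.X/O../.X. | (0,1)=+1→OXX/O../.X.*; (1,1)=+1→O.X/OX./.X.; (1,2)=+1→O.X/O.X/.X.; (2,0)=+1→O.X/O../XX.; (2,2)=+1→O.X/O../.XX
ply 3, O at OXX/O../.X. | (1,1)=-1→OXX/OO./.X.*; (1,2)=-1→OXX/O.O/.X.; (2,0)=-1→OXX/O../OX.; (2,2)=-1→OXX/O../.XO
ply 4, X at OXX/OO./.X. | (1,2)=+1→OXX/OOX/.X.*; (2,0)=-1→OXX/OO./XX.; (2,2)=-1→OXX/OO./.XX
ply 5: OXX/OOX/.X. is terminal -1 (O); from ..X/O../.X. depth 6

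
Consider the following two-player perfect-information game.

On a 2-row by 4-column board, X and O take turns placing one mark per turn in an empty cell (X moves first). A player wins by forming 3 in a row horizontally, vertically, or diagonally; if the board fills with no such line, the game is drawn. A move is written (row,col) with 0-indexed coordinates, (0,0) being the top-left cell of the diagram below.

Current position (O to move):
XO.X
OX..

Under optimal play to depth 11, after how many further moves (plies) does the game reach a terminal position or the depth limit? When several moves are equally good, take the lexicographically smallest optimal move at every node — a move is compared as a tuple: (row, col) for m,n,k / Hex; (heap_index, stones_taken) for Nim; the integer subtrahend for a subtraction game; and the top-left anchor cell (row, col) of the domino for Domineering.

PV length from [XO.X/OX..]: 3 plies

ply 1, O at XO.X/OX.. | (0,2)=+0→XOOX/OX..*; (1,2)=+0→XO.X/OXO.; (1,3)=+0→XO.X/OX.O
ply 2, X at XOOX/OX.. | (1,2)=+0→XOOX/OXX.*; (1,3)=+0→XOOX/OX.X
ply 3, O at XOOX/OXX. | (1,3)=+0→XOOX/OXXO*
ply 4: XOOX/OXXO is terminal +0 (X); from XO.X/OX.. depth 11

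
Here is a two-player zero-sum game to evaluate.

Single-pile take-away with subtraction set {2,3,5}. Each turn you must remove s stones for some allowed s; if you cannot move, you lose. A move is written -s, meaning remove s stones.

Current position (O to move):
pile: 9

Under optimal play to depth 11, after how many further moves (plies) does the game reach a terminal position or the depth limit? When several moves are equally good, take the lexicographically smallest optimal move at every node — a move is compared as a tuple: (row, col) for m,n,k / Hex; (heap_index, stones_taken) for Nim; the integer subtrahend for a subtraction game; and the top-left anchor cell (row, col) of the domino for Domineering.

[9] O move#1: -2:+1/7*, -3:-1/6, -5:-1/4
[7] X move#2: -2:-1/5*, -3:-1/4, -5:-1/2
[5] O move#3: -2:-1/3, -3:-1/2, -5:+1/0*
[0] end (terminal -1, X#4); searched 9 to 11

PV length from [9]: 3 plies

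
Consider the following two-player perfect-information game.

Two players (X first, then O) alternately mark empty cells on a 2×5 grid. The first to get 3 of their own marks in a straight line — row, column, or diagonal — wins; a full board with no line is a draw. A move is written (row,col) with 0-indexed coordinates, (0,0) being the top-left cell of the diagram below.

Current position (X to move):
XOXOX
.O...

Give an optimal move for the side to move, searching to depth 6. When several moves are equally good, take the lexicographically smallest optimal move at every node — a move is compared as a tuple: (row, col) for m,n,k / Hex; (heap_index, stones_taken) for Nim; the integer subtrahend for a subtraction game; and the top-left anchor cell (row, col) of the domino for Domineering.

p1 X@[XOXOX/.O...]: (1,0)[XOXOX/XO...]+0* (1,2)[XOXOX/.OX..]+0 (1,3)[XOXOX/.O.X.]+0 (1,4)[XOXOX/.O..X]-1
p2 O@[XOXOX/XO...]: (1,2)[XOXOX/XOO..]+0* (1,3)[XOXOX/XO.O.]+0 (1,4)[XOXOX/XO..O]+0
p3 X@[XOXOX/XOO..]: (1,3)[XOXOX/XOOX.]+0* (1,4)[XOXOX/XOO.X]-1
p4 O@[XOXOX/XOOX.]: (1,4)[XOXOX/XOOXO]+0*
p5 X@[XOXOX/XOOXO] terminal +0; root [XOXOX/.O...] d6

X's best at [XOXOX/.O...]: (1,0)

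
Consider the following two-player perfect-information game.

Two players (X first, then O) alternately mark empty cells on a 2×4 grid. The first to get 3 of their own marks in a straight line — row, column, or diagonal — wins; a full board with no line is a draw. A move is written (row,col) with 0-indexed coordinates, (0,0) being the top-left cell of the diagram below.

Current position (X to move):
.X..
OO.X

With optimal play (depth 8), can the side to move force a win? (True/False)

X winning at [.X../OO.X]: False

ply 1, X at .X../OO.X | (0,0)=-1→XX../OO.X; (0,2)=-1→.XX./OO.X; (0,3)=-1→.X.X/OO.X; (1,2)=+0→.X../OOXX*
ply 2, O at .X../OOXX | (0,0)=+0→OX../OOXX*; (0,2)=+0→.XO./OOXX; (0,3)=+0→.X.O/OOXX
ply 3, X at OX../OOXX | (0,2)=+0→OXX./OOXX*; (0,3)=+0→OX.X/OOXX
ply 4, O at OXX./OOXX | (0,3)=+0→OXXO/OOXX*
ply 5: OXXO/OOXX is terminal +0 (X); from .X../OO.X depth 8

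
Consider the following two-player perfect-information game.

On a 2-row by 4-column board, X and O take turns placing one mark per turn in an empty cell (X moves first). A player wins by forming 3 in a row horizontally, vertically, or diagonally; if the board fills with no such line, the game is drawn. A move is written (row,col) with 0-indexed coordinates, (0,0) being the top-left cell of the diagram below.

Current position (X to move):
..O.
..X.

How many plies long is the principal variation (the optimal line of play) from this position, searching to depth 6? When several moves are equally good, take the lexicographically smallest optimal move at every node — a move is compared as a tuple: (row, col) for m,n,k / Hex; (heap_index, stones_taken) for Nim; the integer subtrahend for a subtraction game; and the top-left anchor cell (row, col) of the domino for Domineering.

PV length from [..O./..X.]: 5 plies

ply 1, X at ..O./..X. | (0,0)=+0→X.O./..X.; (0,1)=+0→.XO./..X.; (0,3)=+0→..OX/..X.; (1,0)=+0→..O./X.X.; (1,1)=+1→..O./.XX.*; (1,3)=+0→..O./..XX
ply 2, O at ..O./.XX. | (0,0)=-1→O.O./.XX.*; (0,1)=-1→.OO./.XX.; (0,3)=-1→..OO/.XX.; (1,0)=-1→..O./OXX.; (1,3)=-1→..O./.XXO
ply 3, X at O.O./.XX. | (0,1)=+1→OXO./.XX.*; (0,3)=-1→O.OX/.XX.; (1,0)=+1→O.O./XXX.; (1,3)=+1→O.O./.XXX
ply 4, O at OXO./.XX. | (0,3)=-1→OXOO/.XX.*; (1,0)=-1→OXO./OXX.; (1,3)=-1→OXO./.XXO
ply 5, X at OXOO/.XX. | (1,0)=+1→OXOO/XXX.*; (1,3)=+1→OXOO/.XXX
ply 6: OXOO/XXX. is terminal -1 (O); from ..O./..X. depth 6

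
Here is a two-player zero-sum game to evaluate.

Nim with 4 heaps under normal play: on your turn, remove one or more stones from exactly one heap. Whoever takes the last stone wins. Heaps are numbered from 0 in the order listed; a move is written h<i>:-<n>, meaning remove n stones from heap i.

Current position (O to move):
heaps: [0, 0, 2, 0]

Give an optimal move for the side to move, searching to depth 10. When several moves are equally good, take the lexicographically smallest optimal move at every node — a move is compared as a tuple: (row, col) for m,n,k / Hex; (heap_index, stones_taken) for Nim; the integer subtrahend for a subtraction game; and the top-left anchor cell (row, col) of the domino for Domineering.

ply 1, O at (0,0,2,0) | h2:-1=-1→(0,0,1,0); h2:-2=+1→(0,0,0,0)*
ply 2: (0,0,0,0) is terminal -1 (X); from (0,0,2,0) depth 10

O's best at [(0,0,2,0)]: h2:-2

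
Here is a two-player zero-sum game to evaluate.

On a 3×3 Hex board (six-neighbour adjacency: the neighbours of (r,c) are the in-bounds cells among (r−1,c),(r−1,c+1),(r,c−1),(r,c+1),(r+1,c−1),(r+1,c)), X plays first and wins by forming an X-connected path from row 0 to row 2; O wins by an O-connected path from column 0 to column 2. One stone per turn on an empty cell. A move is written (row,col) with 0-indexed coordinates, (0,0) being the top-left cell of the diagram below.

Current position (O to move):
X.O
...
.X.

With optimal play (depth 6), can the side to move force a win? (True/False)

ply 1, O at X.O/.../.X. | (0,1)=-1→XOO/.../.X.; (1,0)=+1→X.O/O../.X.*; (1,1)=+1→X.O/.O./.X.; (1,2)=-1→X.O/..O/.X.; (2,0)=-1→X.O/.../OX.; (2,2)=-1→X.O/.../.XO
ply 2, X at X.O/O../.X. | (0,1)=-1→XXO/O../.X.*; (1,1)=-1→X.O/OX./.X.; (1,2)=-1→X.O/O.X/.X.; (2,0)=-1→X.O/O../XX.; (2,2)=-1→X.O/O../.XX
ply 3, O at XXO/O../.X. | (1,1)=+1→XXO/OO./.X.*; (1,2)=-1→XXO/O.O/.X.; (2,0)=-1→XXO/O../OX.; (2,2)=-1→XXO/O../.XO
ply 4: XXO/OO./.X. is terminal -1 (X); from X.O/.../.X. depth 6

O winning at [X.O/.../.X.]: True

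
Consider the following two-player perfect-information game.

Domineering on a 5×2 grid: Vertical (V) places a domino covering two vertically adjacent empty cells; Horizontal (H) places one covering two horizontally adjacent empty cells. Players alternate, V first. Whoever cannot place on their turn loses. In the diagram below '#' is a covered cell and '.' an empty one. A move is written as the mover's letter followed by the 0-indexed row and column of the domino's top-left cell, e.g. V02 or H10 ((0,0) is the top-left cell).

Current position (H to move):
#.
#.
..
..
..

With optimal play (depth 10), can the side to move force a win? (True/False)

H winning at [#./#./../../..]: True

ply 1, H at #./#./../../.. | H20=-1→#./#./##/../..; H30=+1→#./#./../##/..*; H40=-1→#./#./../../##
ply 2, V at #./#./../##/.. | V01=-1→##/##/../##/..*; V11=-1→#./##/.#/##/..
ply 3, H at ##/##/../##/.. | H20=+1→##/##/##/##/..*; H40=+1→##/##/../##/##
ply 4: ##/##/##/##/.. is terminal -1 (V); from #./#./../../.. depth 10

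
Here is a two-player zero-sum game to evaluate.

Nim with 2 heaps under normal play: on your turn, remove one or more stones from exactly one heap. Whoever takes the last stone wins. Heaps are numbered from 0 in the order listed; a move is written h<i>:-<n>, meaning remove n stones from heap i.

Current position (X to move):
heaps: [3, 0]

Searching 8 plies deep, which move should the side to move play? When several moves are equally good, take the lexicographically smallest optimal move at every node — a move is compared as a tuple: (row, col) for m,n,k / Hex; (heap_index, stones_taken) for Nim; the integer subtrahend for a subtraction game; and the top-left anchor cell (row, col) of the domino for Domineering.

ply 1, X at (3,0) | h0:-1=-1→(2,0); h0:-2=-1→(1,0); h0:-3=+1→(0,0)*
ply 2: (0,0) is terminal -1 (O); from (3,0) depth 8

X's best at [(3,0)]: h0:-3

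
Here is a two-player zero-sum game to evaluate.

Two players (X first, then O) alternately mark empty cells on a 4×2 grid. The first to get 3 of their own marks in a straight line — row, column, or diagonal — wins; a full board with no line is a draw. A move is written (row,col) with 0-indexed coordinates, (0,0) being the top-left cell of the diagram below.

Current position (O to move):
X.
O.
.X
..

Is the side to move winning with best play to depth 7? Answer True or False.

O winning at [X./O./.X/..]: False

ply 1, O at X./O./.X/.. | (0,1)=+0→XO/O./.X/..*; (1,1)=+0→X./OO/.X/..; (2,0)=+0→X./O./OX/..; (3,0)=+0→X./O./.X/O.; (3,1)=+0→X./O./.X/.O
ply 2, X at XO/O./.X/.. | (1,1)=+0→XO/OX/.X/..*; (2,0)=+0→XO/O./XX/..; (3,0)=+0→XO/O./.X/X.; (3,1)=+0→XO/O./.X/.X
ply 3, O at XO/OX/.X/.. | (2,0)=-1→XO/OX/OX/..; (3,0)=-1→XO/OX/.X/O.; (3,1)=+0→XO/OX/.X/.O*
ply 4, X at XO/OX/.X/.O | (2,0)=+0→XO/OX/XX/.O*; (3,0)=+0→XO/OX/.X/XO
ply 5, O at XO/OX/XX/.O | (3,0)=+0→XO/OX/XX/OO*
ply 6: XO/OX/XX/OO is terminal +0 (X); from X./O./.X/.. depth 7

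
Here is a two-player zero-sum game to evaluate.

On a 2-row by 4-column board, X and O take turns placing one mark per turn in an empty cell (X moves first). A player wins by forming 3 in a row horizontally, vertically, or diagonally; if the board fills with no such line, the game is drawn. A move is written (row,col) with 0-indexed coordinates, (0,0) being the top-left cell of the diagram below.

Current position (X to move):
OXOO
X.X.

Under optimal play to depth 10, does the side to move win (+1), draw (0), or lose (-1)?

[OXOO/X.X.] X move#1: (1,1):+1/OXOO/XXX.*, (1,3):+0/OXOO/X.XX
[OXOO/XXX.] end (terminal -1, O#2); searched OXOO/X.X. to 10

value(OXOO/X.X., X) = +1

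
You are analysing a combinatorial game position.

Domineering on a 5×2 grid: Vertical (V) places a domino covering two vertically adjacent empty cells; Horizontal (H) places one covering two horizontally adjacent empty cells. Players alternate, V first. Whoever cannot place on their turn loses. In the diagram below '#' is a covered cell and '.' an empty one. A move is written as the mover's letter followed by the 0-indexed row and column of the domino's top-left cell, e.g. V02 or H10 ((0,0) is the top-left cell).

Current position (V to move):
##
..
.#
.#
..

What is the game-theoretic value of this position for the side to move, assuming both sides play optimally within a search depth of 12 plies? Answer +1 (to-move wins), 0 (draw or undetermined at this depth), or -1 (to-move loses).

p1 V@[##/../.#/.#/..]: V10[##/#./##/.#/..]-1* V20[##/../##/##/..]-1 V30[##/../.#/##/#.]-1
p2 H@[##/#./##/.#/..]: H40[##/#./##/.#/##]+1*
p3 V@[##/#./##/.#/##] terminal -1; root [##/../.#/.#/..] d12

value(##/../.#/.#/.., V) = -1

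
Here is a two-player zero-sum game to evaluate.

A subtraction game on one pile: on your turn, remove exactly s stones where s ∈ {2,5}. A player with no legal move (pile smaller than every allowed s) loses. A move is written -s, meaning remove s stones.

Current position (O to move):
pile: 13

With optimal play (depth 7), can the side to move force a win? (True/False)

O winning at [13]: True

[13] O move#1: -2:+1/11*, -5:+1/8
[11] X move#2: -2:-1/9*, -5:-1/6
[9] O move#3: -2:+1/7*, -5:+1/4
[7] X move#4: -2:-1/5*, -5:-1/2
[5] O move#5: -2:-1/3, -5:+1/0*
[0] end (terminal -1, X#6); searched 13 to 7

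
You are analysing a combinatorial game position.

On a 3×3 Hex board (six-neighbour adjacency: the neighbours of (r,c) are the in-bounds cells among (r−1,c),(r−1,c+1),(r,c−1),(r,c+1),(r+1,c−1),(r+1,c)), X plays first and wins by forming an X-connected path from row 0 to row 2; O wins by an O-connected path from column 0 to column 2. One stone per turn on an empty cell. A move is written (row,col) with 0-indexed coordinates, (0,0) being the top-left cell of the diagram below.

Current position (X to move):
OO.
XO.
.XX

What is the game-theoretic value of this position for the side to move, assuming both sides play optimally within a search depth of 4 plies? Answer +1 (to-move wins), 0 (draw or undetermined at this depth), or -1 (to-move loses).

value(OO./XO./.XX, X) = -1

ply 1, X at OO./XO./.XX | (0,2)=-1→OOX/XO./.XX*; (1,2)=-1→OO./XOX/.XX; (2,0)=-1→OO./XO./XXX
ply 2, O at OOX/XO./.XX | (1,2)=+1→OOX/XOO/.XX*; (2,0)=-1→OOX/XO./OXX
ply 3: OOX/XOO/.XX is terminal -1 (X); from OO./XO./.XX depth 4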